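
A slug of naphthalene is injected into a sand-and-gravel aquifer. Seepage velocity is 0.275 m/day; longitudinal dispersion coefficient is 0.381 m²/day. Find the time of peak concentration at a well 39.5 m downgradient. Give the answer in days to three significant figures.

For the 1D instantaneous-source solution, setting ∂C/∂t = 0 at fixed x gives v²t² + 2Dt − x² = 0, so t = (√(D² + v²x²) − D)/v².
√(D² + v²x²) = √(0.381² + 0.275² × 39.5²) = 10.87; v² = 0.075625.
t = (10.87 − 0.381)/0.075625 = 139 days (vs. the pure-advection estimate x/v = 144 d).

139 days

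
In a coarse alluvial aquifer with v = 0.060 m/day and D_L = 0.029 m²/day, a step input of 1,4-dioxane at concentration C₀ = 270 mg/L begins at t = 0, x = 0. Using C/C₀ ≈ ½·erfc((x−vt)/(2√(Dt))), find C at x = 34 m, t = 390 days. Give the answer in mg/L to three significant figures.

For a continuous step input, C/C₀ ≈ ½·erfc((x−vt)/(2√(Dt))).
vt = 0.060 × 390 = 23.4 m and 2√(Dt) = 2√(0.029 × 390) = 6.726 m.
Argument (x−vt)/(2√(Dt)) = (34 − 23.4)/6.726 = 1.576; ½·erfc(1.576) = 0.01291.
C = 270 × 0.01291 = 3.49 mg/L.

3.49 mg/L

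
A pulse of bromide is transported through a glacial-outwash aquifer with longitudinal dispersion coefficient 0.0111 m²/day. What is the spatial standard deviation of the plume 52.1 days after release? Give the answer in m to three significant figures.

1.08 m

Dispersive spreading gives a Gaussian with σ² = 2Dt; advection only shifts the center.
σ = √(2 × 0.0111 × 52.1) = 1.08 m.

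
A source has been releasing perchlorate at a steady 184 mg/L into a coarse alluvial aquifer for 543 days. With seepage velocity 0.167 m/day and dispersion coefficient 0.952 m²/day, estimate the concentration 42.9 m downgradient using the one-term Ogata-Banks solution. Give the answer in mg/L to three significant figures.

For a continuous step input, C/C₀ ≈ ½·erfc((x−vt)/(2√(Dt))).
vt = 0.167 × 543 = 90.681 m and 2√(Dt) = 2√(0.952 × 543) = 45.47 m.
Argument (x−vt)/(2√(Dt)) = (42.9 − 90.681)/45.47 = -1.051; ½·erfc(-1.051) = 0.9314.
C = 184 × 0.9314 = 171 mg/L.

171 mg/L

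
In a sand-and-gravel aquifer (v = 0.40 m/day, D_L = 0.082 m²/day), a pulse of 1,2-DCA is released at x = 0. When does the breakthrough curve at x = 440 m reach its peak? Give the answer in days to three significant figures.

1100 days

For the 1D instantaneous-source solution, setting ∂C/∂t = 0 at fixed x gives v²t² + 2Dt − x² = 0, so t = (√(D² + v²x²) − D)/v².
√(D² + v²x²) = √(0.082² + 0.40² × 440²) = 176.0; v² = 0.16.
t = (176.0 − 0.082)/0.16 = 1100 days (vs. the pure-advection estimate x/v = 1100 d).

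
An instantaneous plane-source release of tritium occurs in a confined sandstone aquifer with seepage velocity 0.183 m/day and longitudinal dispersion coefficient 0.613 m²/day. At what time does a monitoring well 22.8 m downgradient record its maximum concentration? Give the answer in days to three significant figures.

For the 1D instantaneous-source solution, setting ∂C/∂t = 0 at fixed x gives v²t² + 2Dt − x² = 0, so t = (√(D² + v²x²) − D)/v².
√(D² + v²x²) = √(0.613² + 0.183² × 22.8²) = 4.217; v² = 0.033489.
t = (4.217 − 0.613)/0.033489 = 108 days (vs. the pure-advection estimate x/v = 125 d).

108 days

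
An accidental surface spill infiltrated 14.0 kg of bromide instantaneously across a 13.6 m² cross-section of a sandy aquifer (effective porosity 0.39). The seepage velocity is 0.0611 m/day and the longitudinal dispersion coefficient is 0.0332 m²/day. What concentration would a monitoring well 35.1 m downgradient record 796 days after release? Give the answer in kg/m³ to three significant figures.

For an instantaneous plane source, C(x,t) = M/(n_e·A·√(4πDt)) · exp(−(x−vt)²/(4Dt)), with n_e·A the pore (flow) area.
Plume center vt = 0.0611 × 796 = 48.6356 m, so the well at 35.1 m is 13.5356 m upgradient of the peak.
√(4πDt) = 18.22 m, giving peak height M/(n_e·A·√(4πDt)) = 14.0/(0.39 × 13.6 × 18.22) = 0.1449 kg/m³.
(x−vt)²/(4Dt) = (-13.5356)²/(4 × 0.0332 × 796) = 1.733; exp(−1.733) = 0.1768.
C = 0.1449 × 0.1768 = 0.0256 kg/m³.

0.0256 kg/m³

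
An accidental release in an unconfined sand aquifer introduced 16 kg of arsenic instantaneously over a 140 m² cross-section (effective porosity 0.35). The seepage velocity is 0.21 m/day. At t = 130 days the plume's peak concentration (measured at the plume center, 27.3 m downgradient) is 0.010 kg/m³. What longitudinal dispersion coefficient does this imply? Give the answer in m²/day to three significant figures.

At the plume center C_max = M/(n_e·A·√(4πDt)), so D = M²/(4πt·(n_e·A·C_max)²).
n_e·A·C_max = 0.35 × 140 × 0.010 = 0.4900 kg/m.
D = 16²/(4π × 130 × 0.4900²) = 0.653 m²/day.

0.653 m²/day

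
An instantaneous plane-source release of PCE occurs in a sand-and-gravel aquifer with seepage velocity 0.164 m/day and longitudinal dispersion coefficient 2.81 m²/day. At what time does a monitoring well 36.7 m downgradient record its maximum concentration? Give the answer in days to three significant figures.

142 days

For the 1D instantaneous-source solution, setting ∂C/∂t = 0 at fixed x gives v²t² + 2Dt − x² = 0, so t = (√(D² + v²x²) − D)/v².
√(D² + v²x²) = √(2.81² + 0.164² × 36.7²) = 6.642; v² = 0.026896.
t = (6.642 − 2.81)/0.026896 = 142 days (vs. the pure-advection estimate x/v = 224 d).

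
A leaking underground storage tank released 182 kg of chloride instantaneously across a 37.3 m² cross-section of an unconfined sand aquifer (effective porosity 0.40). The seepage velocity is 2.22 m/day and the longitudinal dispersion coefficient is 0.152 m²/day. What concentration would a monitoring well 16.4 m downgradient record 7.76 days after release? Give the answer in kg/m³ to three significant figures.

For an instantaneous plane source, C(x,t) = M/(n_e·A·√(4πDt)) · exp(−(x−vt)²/(4Dt)), with n_e·A the pore (flow) area.
Plume center vt = 2.22 × 7.76 = 17.2272 m, so the well at 16.4 m is 0.8272 m upgradient of the peak.
√(4πDt) = 3.850 m, giving peak height M/(n_e·A·√(4πDt)) = 182/(0.40 × 37.3 × 3.850) = 3.168 kg/m³.
(x−vt)²/(4Dt) = (-0.8272)²/(4 × 0.152 × 7.76) = 0.1450; exp(−0.1450) = 0.8650.
C = 3.168 × 0.8650 = 2.74 kg/m³.

2.74 kg/m³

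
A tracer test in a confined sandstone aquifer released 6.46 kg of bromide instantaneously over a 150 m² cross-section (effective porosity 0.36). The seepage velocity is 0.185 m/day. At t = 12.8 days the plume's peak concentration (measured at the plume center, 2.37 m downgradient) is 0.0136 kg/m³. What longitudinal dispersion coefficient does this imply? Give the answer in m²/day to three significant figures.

0.481 m²/day

At the plume center C_max = M/(n_e·A·√(4πDt)), so D = M²/(4πt·(n_e·A·C_max)²).
n_e·A·C_max = 0.36 × 150 × 0.0136 = 0.7344 kg/m.
D = 6.46²/(4π × 12.8 × 0.7344²) = 0.481 m²/day.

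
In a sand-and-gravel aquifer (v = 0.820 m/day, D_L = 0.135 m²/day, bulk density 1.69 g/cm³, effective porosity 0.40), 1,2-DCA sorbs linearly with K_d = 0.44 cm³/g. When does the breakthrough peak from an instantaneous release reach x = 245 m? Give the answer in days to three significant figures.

854 days

Retardation factor R = 1 + ρ_b·K_d/n = 1 + 1.69 × 0.44/0.40 = 2.859.
Sorption retards both mechanisms: v_R = v/R = 0.2868 m/day, D_R = D/R = 0.04722 m²/day.
Peak time from v_R²t² + 2D_R t − x² = 0: t = (√(D_R² + v_R²x²) − D_R)/v_R².
√(D_R² + v_R²x²) = √(0.04722² + 0.2868² × 245²) = 70.27; v_R² = 0.08225.
t = (70.27 − 0.04722)/0.08225 = 854 days.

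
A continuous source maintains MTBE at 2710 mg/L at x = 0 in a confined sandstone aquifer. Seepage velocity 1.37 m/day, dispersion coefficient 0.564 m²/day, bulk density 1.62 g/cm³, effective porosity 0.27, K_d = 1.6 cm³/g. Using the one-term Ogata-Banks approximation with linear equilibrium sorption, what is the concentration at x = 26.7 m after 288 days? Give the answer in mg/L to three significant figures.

Retardation factor R = 1 + ρ_b·K_d/n = 1 + 1.62 × 1.6/0.27 = 10.60.
Sorption retards both mechanisms: v_R = v/R = 0.1292 m/day, D_R = D/R = 0.05321 m²/day.
v_R·t = 0.1292 × 288 = 37.2096 m; 2√(D_R t) = 7.829 m; argument = (26.7 − 37.2096)/7.829 = -1.342.
C = C₀ × ½·erfc(-1.342) = 2710 × 0.9711 = 2630 mg/L.

2630 mg/L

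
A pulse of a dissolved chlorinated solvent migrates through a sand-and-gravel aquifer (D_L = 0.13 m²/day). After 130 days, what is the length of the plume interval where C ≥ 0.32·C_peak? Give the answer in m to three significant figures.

17.6 m

The plume is Gaussian with σ = √(2Dt) = √(2 × 0.13 × 130) = 5.814 m.
C/C_peak = exp(−Δx²/(2σ²)) = 0.32 ⇒ Δx = σ·√(−2 ln 0.32) = 5.814 × 1.510 = 8.779 m.
Width = 2Δx = 17.6 m.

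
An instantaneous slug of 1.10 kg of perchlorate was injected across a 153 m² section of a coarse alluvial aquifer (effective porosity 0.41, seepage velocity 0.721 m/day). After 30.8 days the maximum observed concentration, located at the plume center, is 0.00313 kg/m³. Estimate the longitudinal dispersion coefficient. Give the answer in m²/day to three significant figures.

At the plume center C_max = M/(n_e·A·√(4πDt)), so D = M²/(4πt·(n_e·A·C_max)²).
n_e·A·C_max = 0.41 × 153 × 0.00313 = 0.1963 kg/m.
D = 1.10²/(4π × 30.8 × 0.1963²) = 0.0811 m²/day.

0.0811 m²/day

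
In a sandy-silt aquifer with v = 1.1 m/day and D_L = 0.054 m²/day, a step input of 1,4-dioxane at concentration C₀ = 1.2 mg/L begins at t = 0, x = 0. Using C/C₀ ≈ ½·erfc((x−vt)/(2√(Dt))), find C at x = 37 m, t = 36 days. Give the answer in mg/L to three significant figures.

1.09 mg/L

For a continuous step input, C/C₀ ≈ ½·erfc((x−vt)/(2√(Dt))).
vt = 1.1 × 36 = 39.6 m and 2√(Dt) = 2√(0.054 × 36) = 2.789 m.
Argument (x−vt)/(2√(Dt)) = (37 − 39.6)/2.789 = -0.9322; ½·erfc(-0.9322) = 0.9063.
C = 1.2 × 0.9063 = 1.09 mg/L.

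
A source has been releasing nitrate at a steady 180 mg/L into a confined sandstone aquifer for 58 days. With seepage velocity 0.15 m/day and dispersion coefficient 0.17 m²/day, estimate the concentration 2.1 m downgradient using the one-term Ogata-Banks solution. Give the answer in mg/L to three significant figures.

For a continuous step input, C/C₀ ≈ ½·erfc((x−vt)/(2√(Dt))).
vt = 0.15 × 58 = 8.7 m and 2√(Dt) = 2√(0.17 × 58) = 6.280 m.
Argument (x−vt)/(2√(Dt)) = (2.1 − 8.7)/6.280 = -1.051; ½·erfc(-1.051) = 0.9314.
C = 180 × 0.9314 = 168 mg/L.

168 mg/L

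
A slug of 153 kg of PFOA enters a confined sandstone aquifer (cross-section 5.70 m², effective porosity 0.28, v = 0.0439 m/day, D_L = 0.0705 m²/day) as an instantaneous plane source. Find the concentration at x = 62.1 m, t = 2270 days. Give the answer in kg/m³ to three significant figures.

0.236 kg/m³

For an instantaneous plane source, C(x,t) = M/(n_e·A·√(4πDt)) · exp(−(x−vt)²/(4Dt)), with n_e·A the pore (flow) area.
Plume center vt = 0.0439 × 2270 = 99.653 m, so the well at 62.1 m is 37.553 m upgradient of the peak.
√(4πDt) = 44.84 m, giving peak height M/(n_e·A·√(4πDt)) = 153/(0.28 × 5.70 × 44.84) = 2.138 kg/m³.
(x−vt)²/(4Dt) = (-37.553)²/(4 × 0.0705 × 2270) = 2.203; exp(−2.203) = 0.1105.
C = 2.138 × 0.1105 = 0.236 kg/m³.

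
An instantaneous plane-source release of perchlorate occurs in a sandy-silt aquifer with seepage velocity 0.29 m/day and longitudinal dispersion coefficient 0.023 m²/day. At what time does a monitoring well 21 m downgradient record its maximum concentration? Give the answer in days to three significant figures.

72.1 days

For the 1D instantaneous-source solution, setting ∂C/∂t = 0 at fixed x gives v²t² + 2Dt − x² = 0, so t = (√(D² + v²x²) − D)/v².
√(D² + v²x²) = √(0.023² + 0.29² × 21²) = 6.090; v² = 0.0841.
t = (6.090 − 0.023)/0.0841 = 72.1 days (vs. the pure-advection estimate x/v = 72.4 d).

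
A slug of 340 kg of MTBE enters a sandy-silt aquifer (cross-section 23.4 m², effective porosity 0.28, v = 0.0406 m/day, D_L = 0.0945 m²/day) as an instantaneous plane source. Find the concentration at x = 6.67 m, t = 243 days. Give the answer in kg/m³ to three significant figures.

2.73 kg/m³

For an instantaneous plane source, C(x,t) = M/(n_e·A·√(4πDt)) · exp(−(x−vt)²/(4Dt)), with n_e·A the pore (flow) area.
Plume center vt = 0.0406 × 243 = 9.8658 m, so the well at 6.67 m is 3.1958 m upgradient of the peak.
√(4πDt) = 16.99 m, giving peak height M/(n_e·A·√(4πDt)) = 340/(0.28 × 23.4 × 16.99) = 3.054 kg/m³.
(x−vt)²/(4Dt) = (-3.1958)²/(4 × 0.0945 × 243) = 0.1112; exp(−0.1112) = 0.8948.
C = 3.054 × 0.8948 = 2.73 kg/m³.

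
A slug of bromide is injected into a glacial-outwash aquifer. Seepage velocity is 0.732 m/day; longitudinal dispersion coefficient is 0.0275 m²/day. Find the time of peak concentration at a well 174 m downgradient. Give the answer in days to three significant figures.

For the 1D instantaneous-source solution, setting ∂C/∂t = 0 at fixed x gives v²t² + 2Dt − x² = 0, so t = (√(D² + v²x²) − D)/v².
√(D² + v²x²) = √(0.0275² + 0.732² × 174²) = 127.4; v² = 0.535824.
t = (127.4 − 0.0275)/0.535824 = 238 days (vs. the pure-advection estimate x/v = 238 d).

238 days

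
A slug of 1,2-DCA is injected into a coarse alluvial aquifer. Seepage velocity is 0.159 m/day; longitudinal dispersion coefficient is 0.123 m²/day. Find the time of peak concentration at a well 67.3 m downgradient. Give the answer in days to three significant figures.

For the 1D instantaneous-source solution, setting ∂C/∂t = 0 at fixed x gives v²t² + 2Dt − x² = 0, so t = (√(D² + v²x²) − D)/v².
√(D² + v²x²) = √(0.123² + 0.159² × 67.3²) = 10.70; v² = 0.025281.
t = (10.70 − 0.123)/0.025281 = 418 days (vs. the pure-advection estimate x/v = 423 d).

418 days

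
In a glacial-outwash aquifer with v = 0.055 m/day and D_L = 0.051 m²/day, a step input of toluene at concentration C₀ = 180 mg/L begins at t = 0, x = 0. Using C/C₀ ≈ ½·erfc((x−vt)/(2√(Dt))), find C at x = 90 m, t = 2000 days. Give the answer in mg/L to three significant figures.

For a continuous step input, C/C₀ ≈ ½·erfc((x−vt)/(2√(Dt))).
vt = 0.055 × 2000 = 110 m and 2√(Dt) = 2√(0.051 × 2000) = 20.20 m.
Argument (x−vt)/(2√(Dt)) = (90 − 110)/20.20 = -0.9901; ½·erfc(-0.9901) = 0.9193.
C = 180 × 0.9193 = 165 mg/L.

165 mg/L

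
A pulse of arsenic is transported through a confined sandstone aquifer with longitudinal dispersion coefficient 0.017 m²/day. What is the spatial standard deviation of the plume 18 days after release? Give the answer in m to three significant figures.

0.782 m

Dispersive spreading gives a Gaussian with σ² = 2Dt; advection only shifts the center.
σ = √(2 × 0.017 × 18) = 0.782 m.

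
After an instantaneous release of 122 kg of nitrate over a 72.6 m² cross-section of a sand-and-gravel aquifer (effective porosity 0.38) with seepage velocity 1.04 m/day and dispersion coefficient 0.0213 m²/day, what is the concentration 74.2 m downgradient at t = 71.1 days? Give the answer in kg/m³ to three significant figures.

1.00 kg/m³

For an instantaneous plane source, C(x,t) = M/(n_e·A·√(4πDt)) · exp(−(x−vt)²/(4Dt)), with n_e·A the pore (flow) area.
Plume center vt = 1.04 × 71.1 = 73.944 m, so the well at 74.2 m is 0.256 m downgradient of the peak.
√(4πDt) = 4.362 m, giving peak height M/(n_e·A·√(4πDt)) = 122/(0.38 × 72.6 × 4.362) = 1.014 kg/m³.
(x−vt)²/(4Dt) = (0.256)²/(4 × 0.0213 × 71.1) = 0.01082; exp(−0.01082) = 0.9892.
C = 1.014 × 0.9892 = 1.00 kg/m³.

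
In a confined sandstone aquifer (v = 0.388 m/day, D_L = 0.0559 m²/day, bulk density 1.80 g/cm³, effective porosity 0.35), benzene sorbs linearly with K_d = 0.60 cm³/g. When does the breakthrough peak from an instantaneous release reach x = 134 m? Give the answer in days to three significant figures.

1410 days

Retardation factor R = 1 + ρ_b·K_d/n = 1 + 1.80 × 0.60/0.35 = 4.086.
Sorption retards both mechanisms: v_R = v/R = 0.09496 m/day, D_R = D/R = 0.01368 m²/day.
Peak time from v_R²t² + 2D_R t − x² = 0: t = (√(D_R² + v_R²x²) − D_R)/v_R².
√(D_R² + v_R²x²) = √(0.01368² + 0.09496² × 134²) = 12.72; v_R² = 0.009017.
t = (12.72 − 0.01368)/0.009017 = 1410 days.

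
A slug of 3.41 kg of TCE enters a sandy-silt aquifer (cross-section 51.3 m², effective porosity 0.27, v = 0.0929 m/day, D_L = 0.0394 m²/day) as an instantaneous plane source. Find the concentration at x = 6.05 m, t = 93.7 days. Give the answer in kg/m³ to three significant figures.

For an instantaneous plane source, C(x,t) = M/(n_e·A·√(4πDt)) · exp(−(x−vt)²/(4Dt)), with n_e·A the pore (flow) area.
Plume center vt = 0.0929 × 93.7 = 8.70473 m, so the well at 6.05 m is 2.65473 m upgradient of the peak.
√(4πDt) = 6.811 m, giving peak height M/(n_e·A·√(4πDt)) = 3.41/(0.27 × 51.3 × 6.811) = 0.03615 kg/m³.
(x−vt)²/(4Dt) = (-2.65473)²/(4 × 0.0394 × 93.7) = 0.4772; exp(−0.4772) = 0.6205.
C = 0.03615 × 0.6205 = 0.0224 kg/m³.

0.0224 kg/m³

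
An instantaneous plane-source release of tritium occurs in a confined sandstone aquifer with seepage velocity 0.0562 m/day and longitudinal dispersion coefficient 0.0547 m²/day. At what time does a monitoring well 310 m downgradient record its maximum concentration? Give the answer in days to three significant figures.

For the 1D instantaneous-source solution, setting ∂C/∂t = 0 at fixed x gives v²t² + 2Dt − x² = 0, so t = (√(D² + v²x²) − D)/v².
√(D² + v²x²) = √(0.0547² + 0.0562² × 310²) = 17.42; v² = 0.00315844.
t = (17.42 − 0.0547)/0.00315844 = 5500 days (vs. the pure-advection estimate x/v = 5520 d).

5500 days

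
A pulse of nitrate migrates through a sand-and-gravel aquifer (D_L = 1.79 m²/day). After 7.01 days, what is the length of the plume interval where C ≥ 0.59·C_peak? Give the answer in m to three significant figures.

The plume is Gaussian with σ = √(2Dt) = √(2 × 1.79 × 7.01) = 5.010 m.
C/C_peak = exp(−Δx²/(2σ²)) = 0.59 ⇒ Δx = σ·√(−2 ln 0.59) = 5.010 × 1.027 = 5.145 m.
Width = 2Δx = 10.3 m.

10.3 m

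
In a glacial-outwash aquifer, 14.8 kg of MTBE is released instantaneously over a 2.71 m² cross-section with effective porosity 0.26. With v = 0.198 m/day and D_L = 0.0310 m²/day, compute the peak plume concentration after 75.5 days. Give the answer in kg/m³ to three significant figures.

3.87 kg/m³

The peak of an instantaneous 1D plume sits at x = vt; there the Gaussian factor is 1 and C_max = M/(n_e·A·√(4πDt)), where n_e·A is the pore area the mass is dissolved in.
√(4πDt) = √(4π × 0.0310 × 75.5) = 5.423 m, so C_max = 14.8/(0.26 × 2.71 × 5.423) = 3.87 kg/m³.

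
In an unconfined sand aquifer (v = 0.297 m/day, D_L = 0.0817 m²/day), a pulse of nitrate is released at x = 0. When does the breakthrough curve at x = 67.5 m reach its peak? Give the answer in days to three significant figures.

226 days

For the 1D instantaneous-source solution, setting ∂C/∂t = 0 at fixed x gives v²t² + 2Dt − x² = 0, so t = (√(D² + v²x²) − D)/v².
√(D² + v²x²) = √(0.0817² + 0.297² × 67.5²) = 20.05; v² = 0.088209.
t = (20.05 − 0.0817)/0.088209 = 226 days (vs. the pure-advection estimate x/v = 227 d).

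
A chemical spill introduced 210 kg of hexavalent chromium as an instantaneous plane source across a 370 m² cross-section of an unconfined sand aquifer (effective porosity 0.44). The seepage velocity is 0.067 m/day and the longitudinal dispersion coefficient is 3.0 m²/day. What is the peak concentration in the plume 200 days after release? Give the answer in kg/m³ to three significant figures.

0.0149 kg/m³

The peak of an instantaneous 1D plume sits at x = vt; there the Gaussian factor is 1 and C_max = M/(n_e·A·√(4πDt)), where n_e·A is the pore area the mass is dissolved in.
√(4πDt) = √(4π × 3.0 × 200) = 86.83 m, so C_max = 210/(0.44 × 370 × 86.83) = 0.0149 kg/m³.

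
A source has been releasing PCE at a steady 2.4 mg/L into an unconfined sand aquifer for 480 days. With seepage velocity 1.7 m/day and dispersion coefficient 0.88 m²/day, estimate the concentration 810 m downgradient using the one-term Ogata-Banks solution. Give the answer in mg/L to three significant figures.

For a continuous step input, C/C₀ ≈ ½·erfc((x−vt)/(2√(Dt))).
vt = 1.7 × 480 = 816 m and 2√(Dt) = 2√(0.88 × 480) = 41.10 m.
Argument (x−vt)/(2√(Dt)) = (810 − 816)/41.10 = -0.1460; ½·erfc(-0.1460) = 0.5818.
C = 2.4 × 0.5818 = 1.40 mg/L.

1.40 mg/L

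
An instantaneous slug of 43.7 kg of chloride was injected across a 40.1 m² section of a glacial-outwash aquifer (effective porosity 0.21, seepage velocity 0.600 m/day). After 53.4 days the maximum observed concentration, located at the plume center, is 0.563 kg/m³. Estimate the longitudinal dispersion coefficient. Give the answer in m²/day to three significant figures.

At the plume center C_max = M/(n_e·A·√(4πDt)), so D = M²/(4πt·(n_e·A·C_max)²).
n_e·A·C_max = 0.21 × 40.1 × 0.563 = 4.741 kg/m.
D = 43.7²/(4π × 53.4 × 4.741²) = 0.127 m²/day.

0.127 m²/day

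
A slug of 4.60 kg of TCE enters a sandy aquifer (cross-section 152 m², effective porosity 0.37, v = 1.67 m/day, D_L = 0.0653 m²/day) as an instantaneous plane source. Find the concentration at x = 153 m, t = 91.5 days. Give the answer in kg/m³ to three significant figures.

0.00942 kg/m³

For an instantaneous plane source, C(x,t) = M/(n_e·A·√(4πDt)) · exp(−(x−vt)²/(4Dt)), with n_e·A the pore (flow) area.
Plume center vt = 1.67 × 91.5 = 152.805 m, so the well at 153 m is 0.195 m downgradient of the peak.
√(4πDt) = 8.665 m, giving peak height M/(n_e·A·√(4πDt)) = 4.60/(0.37 × 152 × 8.665) = 0.009439 kg/m³.
(x−vt)²/(4Dt) = (0.195)²/(4 × 0.0653 × 91.5) = 0.001591; exp(−0.001591) = 0.9984.
C = 0.009439 × 0.9984 = 0.00942 kg/m³.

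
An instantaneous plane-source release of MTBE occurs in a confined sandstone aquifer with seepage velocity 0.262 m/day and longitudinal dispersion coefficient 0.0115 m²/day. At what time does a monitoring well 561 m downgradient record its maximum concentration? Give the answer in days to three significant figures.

For the 1D instantaneous-source solution, setting ∂C/∂t = 0 at fixed x gives v²t² + 2Dt − x² = 0, so t = (√(D² + v²x²) − D)/v².
√(D² + v²x²) = √(0.0115² + 0.262² × 561²) = 147.0; v² = 0.068644.
t = (147.0 − 0.0115)/0.068644 = 2140 days (vs. the pure-advection estimate x/v = 2140 d).

2140 days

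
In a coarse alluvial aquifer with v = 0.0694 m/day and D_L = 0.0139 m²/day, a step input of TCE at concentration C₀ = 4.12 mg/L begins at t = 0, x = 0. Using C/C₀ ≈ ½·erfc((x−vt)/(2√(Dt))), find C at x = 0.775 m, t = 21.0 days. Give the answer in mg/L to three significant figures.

For a continuous step input, C/C₀ ≈ ½·erfc((x−vt)/(2√(Dt))).
vt = 0.0694 × 21.0 = 1.4574 m and 2√(Dt) = 2√(0.0139 × 21.0) = 1.081 m.
Argument (x−vt)/(2√(Dt)) = (0.775 − 1.4574)/1.081 = -0.6313; ½·erfc(-0.6313) = 0.8140.
C = 4.12 × 0.8140 = 3.35 mg/L.

3.35 mg/L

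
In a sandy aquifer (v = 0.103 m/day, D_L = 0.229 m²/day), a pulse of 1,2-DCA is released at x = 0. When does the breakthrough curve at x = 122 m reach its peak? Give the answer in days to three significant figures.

1160 days

For the 1D instantaneous-source solution, setting ∂C/∂t = 0 at fixed x gives v²t² + 2Dt − x² = 0, so t = (√(D² + v²x²) − D)/v².
√(D² + v²x²) = √(0.229² + 0.103² × 122²) = 12.57; v² = 0.010609.
t = (12.57 − 0.229)/0.010609 = 1160 days (vs. the pure-advection estimate x/v = 1180 d).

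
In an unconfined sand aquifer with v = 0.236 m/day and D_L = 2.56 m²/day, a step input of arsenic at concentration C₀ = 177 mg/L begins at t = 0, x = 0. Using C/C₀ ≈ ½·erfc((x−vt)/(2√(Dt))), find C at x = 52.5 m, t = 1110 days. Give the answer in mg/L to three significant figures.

177 mg/L

For a continuous step input, C/C₀ ≈ ½·erfc((x−vt)/(2√(Dt))).
vt = 0.236 × 1110 = 261.96 m and 2√(Dt) = 2√(2.56 × 1110) = 106.6 m.
Argument (x−vt)/(2√(Dt)) = (52.5 − 261.96)/106.6 = -1.965; ½·erfc(-1.965) = 0.9973.
C = 177 × 0.9973 = 177 mg/L.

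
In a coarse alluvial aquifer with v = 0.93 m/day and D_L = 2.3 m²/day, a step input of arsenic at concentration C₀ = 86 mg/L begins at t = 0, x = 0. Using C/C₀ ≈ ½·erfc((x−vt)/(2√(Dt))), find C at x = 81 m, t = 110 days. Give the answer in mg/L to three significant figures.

71.2 mg/L

For a continuous step input, C/C₀ ≈ ½·erfc((x−vt)/(2√(Dt))).
vt = 0.93 × 110 = 102.3 m and 2√(Dt) = 2√(2.3 × 110) = 31.81 m.
Argument (x−vt)/(2√(Dt)) = (81 − 102.3)/31.81 = -0.6696; ½·erfc(-0.6696) = 0.8282.
C = 86 × 0.8282 = 71.2 mg/L.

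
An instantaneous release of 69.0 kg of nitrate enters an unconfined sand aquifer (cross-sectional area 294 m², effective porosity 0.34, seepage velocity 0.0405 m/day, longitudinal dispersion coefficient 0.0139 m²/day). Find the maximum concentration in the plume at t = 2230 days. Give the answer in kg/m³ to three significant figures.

The peak of an instantaneous 1D plume sits at x = vt; there the Gaussian factor is 1 and C_max = M/(n_e·A·√(4πDt)), where n_e·A is the pore area the mass is dissolved in.
√(4πDt) = √(4π × 0.0139 × 2230) = 19.74 m, so C_max = 69.0/(0.34 × 294 × 19.74) = 0.0350 kg/m³.

0.0350 kg/m³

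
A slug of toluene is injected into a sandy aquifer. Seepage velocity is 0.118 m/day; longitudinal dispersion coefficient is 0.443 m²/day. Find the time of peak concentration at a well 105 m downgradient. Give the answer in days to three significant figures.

859 days

For the 1D instantaneous-source solution, setting ∂C/∂t = 0 at fixed x gives v²t² + 2Dt − x² = 0, so t = (√(D² + v²x²) − D)/v².
√(D² + v²x²) = √(0.443² + 0.118² × 105²) = 12.40; v² = 0.013924.
t = (12.40 − 0.443)/0.013924 = 859 days (vs. the pure-advection estimate x/v = 890 d).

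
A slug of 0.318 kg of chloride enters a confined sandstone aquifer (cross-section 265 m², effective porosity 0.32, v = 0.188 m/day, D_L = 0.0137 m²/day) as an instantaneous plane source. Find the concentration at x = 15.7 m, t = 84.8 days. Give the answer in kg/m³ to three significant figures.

0.000969 kg/m³

For an instantaneous plane source, C(x,t) = M/(n_e·A·√(4πDt)) · exp(−(x−vt)²/(4Dt)), with n_e·A the pore (flow) area.
Plume center vt = 0.188 × 84.8 = 15.9424 m, so the well at 15.7 m is 0.2424 m upgradient of the peak.
√(4πDt) = 3.821 m, giving peak height M/(n_e·A·√(4πDt)) = 0.318/(0.32 × 265 × 3.821) = 0.0009814 kg/m³.
(x−vt)²/(4Dt) = (-0.2424)²/(4 × 0.0137 × 84.8) = 0.01264; exp(−0.01264) = 0.9874.
C = 0.0009814 × 0.9874 = 0.000969 kg/m³.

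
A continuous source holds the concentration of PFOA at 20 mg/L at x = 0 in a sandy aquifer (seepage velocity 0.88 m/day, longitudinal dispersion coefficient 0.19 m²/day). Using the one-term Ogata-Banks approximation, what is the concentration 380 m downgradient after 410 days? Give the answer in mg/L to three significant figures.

For a continuous step input, C/C₀ ≈ ½·erfc((x−vt)/(2√(Dt))).
vt = 0.88 × 410 = 360.8 m and 2√(Dt) = 2√(0.19 × 410) = 17.65 m.
Argument (x−vt)/(2√(Dt)) = (380 − 360.8)/17.65 = 1.088; ½·erfc(1.088) = 0.06194.
C = 20 × 0.06194 = 1.24 mg/L.

1.24 mg/L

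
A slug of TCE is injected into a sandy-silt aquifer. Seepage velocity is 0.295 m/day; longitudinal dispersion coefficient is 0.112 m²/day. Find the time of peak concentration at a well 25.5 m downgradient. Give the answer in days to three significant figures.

85.2 days

For the 1D instantaneous-source solution, setting ∂C/∂t = 0 at fixed x gives v²t² + 2Dt − x² = 0, so t = (√(D² + v²x²) − D)/v².
√(D² + v²x²) = √(0.112² + 0.295² × 25.5²) = 7.523; v² = 0.087025.
t = (7.523 − 0.112)/0.087025 = 85.2 days (vs. the pure-advection estimate x/v = 86.4 d).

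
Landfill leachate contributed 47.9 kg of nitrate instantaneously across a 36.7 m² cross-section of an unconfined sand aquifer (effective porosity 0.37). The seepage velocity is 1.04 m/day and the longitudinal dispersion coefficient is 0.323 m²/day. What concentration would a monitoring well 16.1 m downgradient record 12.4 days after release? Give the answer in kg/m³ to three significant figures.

For an instantaneous plane source, C(x,t) = M/(n_e·A·√(4πDt)) · exp(−(x−vt)²/(4Dt)), with n_e·A the pore (flow) area.
Plume center vt = 1.04 × 12.4 = 12.896 m, so the well at 16.1 m is 3.204 m downgradient of the peak.
√(4πDt) = 7.094 m, giving peak height M/(n_e·A·√(4πDt)) = 47.9/(0.37 × 36.7 × 7.094) = 0.4973 kg/m³.
(x−vt)²/(4Dt) = (3.204)²/(4 × 0.323 × 12.4) = 0.6408; exp(−0.6408) = 0.5269.
C = 0.4973 × 0.5269 = 0.262 kg/m³.

0.262 kg/m³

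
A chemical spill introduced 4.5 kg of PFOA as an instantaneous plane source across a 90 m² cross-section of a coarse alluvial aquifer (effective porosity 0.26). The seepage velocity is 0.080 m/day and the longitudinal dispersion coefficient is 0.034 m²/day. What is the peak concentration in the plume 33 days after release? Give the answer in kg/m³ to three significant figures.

The peak of an instantaneous 1D plume sits at x = vt; there the Gaussian factor is 1 and C_max = M/(n_e·A·√(4πDt)), where n_e·A is the pore area the mass is dissolved in.
√(4πDt) = √(4π × 0.034 × 33) = 3.755 m, so C_max = 4.5/(0.26 × 90 × 3.755) = 0.0512 kg/m³.

0.0512 kg/m³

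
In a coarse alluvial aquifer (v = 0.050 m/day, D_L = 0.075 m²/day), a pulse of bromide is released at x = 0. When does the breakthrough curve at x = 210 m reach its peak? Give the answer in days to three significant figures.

4170 days

For the 1D instantaneous-source solution, setting ∂C/∂t = 0 at fixed x gives v²t² + 2Dt − x² = 0, so t = (√(D² + v²x²) − D)/v².
√(D² + v²x²) = √(0.075² + 0.050² × 210²) = 10.50; v² = 0.0025.
t = (10.50 − 0.075)/0.0025 = 4170 days (vs. the pure-advection estimate x/v = 4200 d).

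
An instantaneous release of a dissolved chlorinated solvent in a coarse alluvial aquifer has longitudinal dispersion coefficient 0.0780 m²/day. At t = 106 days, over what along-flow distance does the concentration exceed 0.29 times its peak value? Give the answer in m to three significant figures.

The plume is Gaussian with σ = √(2Dt) = √(2 × 0.0780 × 106) = 4.066 m.
C/C_peak = exp(−Δx²/(2σ²)) = 0.29 ⇒ Δx = σ·√(−2 ln 0.29) = 4.066 × 1.573 = 6.396 m.
Width = 2Δx = 12.8 m.

12.8 m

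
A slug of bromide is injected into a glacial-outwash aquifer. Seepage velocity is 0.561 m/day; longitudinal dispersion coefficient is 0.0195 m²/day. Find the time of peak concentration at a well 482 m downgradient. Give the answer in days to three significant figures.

For the 1D instantaneous-source solution, setting ∂C/∂t = 0 at fixed x gives v²t² + 2Dt − x² = 0, so t = (√(D² + v²x²) − D)/v².
√(D² + v²x²) = √(0.0195² + 0.561² × 482²) = 270.4; v² = 0.314721.
t = (270.4 − 0.0195)/0.314721 = 859 days (vs. the pure-advection estimate x/v = 859 d).

859 days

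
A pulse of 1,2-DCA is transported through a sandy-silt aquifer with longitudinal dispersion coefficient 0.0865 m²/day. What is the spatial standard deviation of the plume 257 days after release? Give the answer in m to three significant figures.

Dispersive spreading gives a Gaussian with σ² = 2Dt; advection only shifts the center.
σ = √(2 × 0.0865 × 257) = 6.67 m.

6.67 m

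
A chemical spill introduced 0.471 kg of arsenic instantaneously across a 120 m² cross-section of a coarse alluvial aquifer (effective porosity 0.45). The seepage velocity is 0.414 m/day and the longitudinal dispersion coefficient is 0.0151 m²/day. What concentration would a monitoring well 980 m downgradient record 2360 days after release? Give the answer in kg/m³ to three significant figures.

For an instantaneous plane source, C(x,t) = M/(n_e·A·√(4πDt)) · exp(−(x−vt)²/(4Dt)), with n_e·A the pore (flow) area.
Plume center vt = 0.414 × 2360 = 977.04 m, so the well at 980 m is 2.96 m downgradient of the peak.
√(4πDt) = 21.16 m, giving peak height M/(n_e·A·√(4πDt)) = 0.471/(0.45 × 120 × 21.16) = 0.0004122 kg/m³.
(x−vt)²/(4Dt) = (2.96)²/(4 × 0.0151 × 2360) = 0.06147; exp(−0.06147) = 0.9404.
C = 0.0004122 × 0.9404 = 0.000388 kg/m³.

0.000388 kg/m³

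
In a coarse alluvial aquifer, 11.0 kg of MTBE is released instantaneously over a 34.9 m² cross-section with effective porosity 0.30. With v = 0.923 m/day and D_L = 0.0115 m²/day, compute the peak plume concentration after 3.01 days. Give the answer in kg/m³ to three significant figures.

The peak of an instantaneous 1D plume sits at x = vt; there the Gaussian factor is 1 and C_max = M/(n_e·A·√(4πDt)), where n_e·A is the pore area the mass is dissolved in.
√(4πDt) = √(4π × 0.0115 × 3.01) = 0.6595 m, so C_max = 11.0/(0.30 × 34.9 × 0.6595) = 1.59 kg/m³.

1.59 kg/m³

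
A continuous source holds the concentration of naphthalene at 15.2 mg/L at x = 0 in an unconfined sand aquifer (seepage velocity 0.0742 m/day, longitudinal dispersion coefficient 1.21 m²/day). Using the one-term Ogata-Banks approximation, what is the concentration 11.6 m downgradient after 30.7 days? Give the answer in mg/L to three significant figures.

For a continuous step input, C/C₀ ≈ ½·erfc((x−vt)/(2√(Dt))).
vt = 0.0742 × 30.7 = 2.27794 m and 2√(Dt) = 2√(1.21 × 30.7) = 12.19 m.
Argument (x−vt)/(2√(Dt)) = (11.6 − 2.27794)/12.19 = 0.7647; ½·erfc(0.7647) = 0.1397.
C = 15.2 × 0.1397 = 2.12 mg/L.

2.12 mg/L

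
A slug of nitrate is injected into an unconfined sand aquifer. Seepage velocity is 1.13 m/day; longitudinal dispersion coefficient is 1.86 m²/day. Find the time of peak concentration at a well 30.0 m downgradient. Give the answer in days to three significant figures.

25.1 days

For the 1D instantaneous-source solution, setting ∂C/∂t = 0 at fixed x gives v²t² + 2Dt − x² = 0, so t = (√(D² + v²x²) − D)/v².
√(D² + v²x²) = √(1.86² + 1.13² × 30.0²) = 33.95; v² = 1.2769.
t = (33.95 − 1.86)/1.2769 = 25.1 days (vs. the pure-advection estimate x/v = 26.5 d).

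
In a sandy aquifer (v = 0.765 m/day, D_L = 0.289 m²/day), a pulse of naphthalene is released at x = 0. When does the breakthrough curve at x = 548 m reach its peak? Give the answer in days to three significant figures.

716 days

For the 1D instantaneous-source solution, setting ∂C/∂t = 0 at fixed x gives v²t² + 2Dt − x² = 0, so t = (√(D² + v²x²) − D)/v².
√(D² + v²x²) = √(0.289² + 0.765² × 548²) = 419.2; v² = 0.585225.
t = (419.2 − 0.289)/0.585225 = 716 days (vs. the pure-advection estimate x/v = 716 d).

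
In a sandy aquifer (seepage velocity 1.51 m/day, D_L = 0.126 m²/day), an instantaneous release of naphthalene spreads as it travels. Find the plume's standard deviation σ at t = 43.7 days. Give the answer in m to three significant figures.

3.32 m

Dispersive spreading gives a Gaussian with σ² = 2Dt; advection only shifts the center.
σ = √(2 × 0.126 × 43.7) = 3.32 m.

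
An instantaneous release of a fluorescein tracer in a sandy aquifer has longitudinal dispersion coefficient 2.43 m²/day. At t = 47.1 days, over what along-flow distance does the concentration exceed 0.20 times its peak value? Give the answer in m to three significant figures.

The plume is Gaussian with σ = √(2Dt) = √(2 × 2.43 × 47.1) = 15.13 m.
C/C_peak = exp(−Δx²/(2σ²)) = 0.20 ⇒ Δx = σ·√(−2 ln 0.20) = 15.13 × 1.794 = 27.14 m.
Width = 2Δx = 54.3 m.

54.3 m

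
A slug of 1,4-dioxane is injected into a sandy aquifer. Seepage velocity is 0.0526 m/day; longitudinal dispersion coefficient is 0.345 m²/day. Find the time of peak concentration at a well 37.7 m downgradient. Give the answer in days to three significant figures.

603 days

For the 1D instantaneous-source solution, setting ∂C/∂t = 0 at fixed x gives v²t² + 2Dt − x² = 0, so t = (√(D² + v²x²) − D)/v².
√(D² + v²x²) = √(0.345² + 0.0526² × 37.7²) = 2.013; v² = 0.00276676.
t = (2.013 − 0.345)/0.00276676 = 603 days (vs. the pure-advection estimate x/v = 717 d).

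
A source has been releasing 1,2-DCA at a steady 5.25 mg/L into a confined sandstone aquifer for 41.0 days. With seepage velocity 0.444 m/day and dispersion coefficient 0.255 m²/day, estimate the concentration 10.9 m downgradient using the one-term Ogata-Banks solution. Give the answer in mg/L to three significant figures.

For a continuous step input, C/C₀ ≈ ½·erfc((x−vt)/(2√(Dt))).
vt = 0.444 × 41.0 = 18.204 m and 2√(Dt) = 2√(0.255 × 41.0) = 6.467 m.
Argument (x−vt)/(2√(Dt)) = (10.9 − 18.204)/6.467 = -1.129; ½·erfc(-1.129) = 0.9448.
C = 5.25 × 0.9448 = 4.96 mg/L.

4.96 mg/L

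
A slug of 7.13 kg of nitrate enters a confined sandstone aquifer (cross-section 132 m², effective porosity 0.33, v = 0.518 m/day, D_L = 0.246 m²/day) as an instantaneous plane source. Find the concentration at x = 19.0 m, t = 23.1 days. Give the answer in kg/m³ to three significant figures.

0.00220 kg/m³

For an instantaneous plane source, C(x,t) = M/(n_e·A·√(4πDt)) · exp(−(x−vt)²/(4Dt)), with n_e·A the pore (flow) area.
Plume center vt = 0.518 × 23.1 = 11.9658 m, so the well at 19.0 m is 7.0342 m downgradient of the peak.
√(4πDt) = 8.450 m, giving peak height M/(n_e·A·√(4πDt)) = 7.13/(0.33 × 132 × 8.450) = 0.01937 kg/m³.
(x−vt)²/(4Dt) = (7.0342)²/(4 × 0.246 × 23.1) = 2.177; exp(−2.177) = 0.1134.
C = 0.01937 × 0.1134 = 0.00220 kg/m³.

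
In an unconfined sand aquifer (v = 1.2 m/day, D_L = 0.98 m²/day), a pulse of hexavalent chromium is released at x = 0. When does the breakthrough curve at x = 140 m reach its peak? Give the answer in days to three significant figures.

For the 1D instantaneous-source solution, setting ∂C/∂t = 0 at fixed x gives v²t² + 2Dt − x² = 0, so t = (√(D² + v²x²) − D)/v².
√(D² + v²x²) = √(0.98² + 1.2² × 140²) = 168.0; v² = 1.44.
t = (168.0 − 0.98)/1.44 = 116 days (vs. the pure-advection estimate x/v = 117 d).

116 days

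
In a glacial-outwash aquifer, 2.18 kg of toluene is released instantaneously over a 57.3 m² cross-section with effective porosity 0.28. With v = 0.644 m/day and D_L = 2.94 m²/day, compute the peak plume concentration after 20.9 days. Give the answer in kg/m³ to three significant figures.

0.00489 kg/m³

The peak of an instantaneous 1D plume sits at x = vt; there the Gaussian factor is 1 and C_max = M/(n_e·A·√(4πDt)), where n_e·A is the pore area the mass is dissolved in.
√(4πDt) = √(4π × 2.94 × 20.9) = 27.79 m, so C_max = 2.18/(0.28 × 57.3 × 27.79) = 0.00489 kg/m³.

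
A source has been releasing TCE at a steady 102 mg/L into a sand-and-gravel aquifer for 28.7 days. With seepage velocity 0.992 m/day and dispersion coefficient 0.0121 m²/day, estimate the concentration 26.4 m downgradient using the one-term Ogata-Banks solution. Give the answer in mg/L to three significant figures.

For a continuous step input, C/C₀ ≈ ½·erfc((x−vt)/(2√(Dt))).
vt = 0.992 × 28.7 = 28.4704 m and 2√(Dt) = 2√(0.0121 × 28.7) = 1.179 m.
Argument (x−vt)/(2√(Dt)) = (26.4 − 28.4704)/1.179 = -1.756; ½·erfc(-1.756) = 0.9935.
C = 102 × 0.9935 = 101 mg/L.

101 mg/L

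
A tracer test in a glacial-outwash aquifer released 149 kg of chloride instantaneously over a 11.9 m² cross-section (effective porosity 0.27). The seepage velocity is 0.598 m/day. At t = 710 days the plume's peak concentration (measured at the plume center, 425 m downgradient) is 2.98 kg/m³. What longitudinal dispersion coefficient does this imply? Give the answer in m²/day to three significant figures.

0.0271 m²/day

At the plume center C_max = M/(n_e·A·√(4πDt)), so D = M²/(4πt·(n_e·A·C_max)²).
n_e·A·C_max = 0.27 × 11.9 × 2.98 = 9.575 kg/m.
D = 149²/(4π × 710 × 9.575²) = 0.0271 m²/day.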